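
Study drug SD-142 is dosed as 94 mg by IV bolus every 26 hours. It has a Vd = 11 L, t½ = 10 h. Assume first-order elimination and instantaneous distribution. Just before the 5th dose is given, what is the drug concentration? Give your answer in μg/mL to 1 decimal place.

1.7 μg/mL

f = (1/2)^(τ/t½) = (1/2)^(26/10) ≈ 0.1649.
C₀ = D/Vd = 94/11 ≈ 8.545 μg/mL.
Before the 5th dose, 4 doses have been given. Superposition: Cmin = C₀·(f + f² + … + f^4).
≈ 8.545 × (0.1649 + 0.0272 + 0.0045 + 0.0007) ≈ 8.545 × 0.1973 ≈ 1.686 μg/mL.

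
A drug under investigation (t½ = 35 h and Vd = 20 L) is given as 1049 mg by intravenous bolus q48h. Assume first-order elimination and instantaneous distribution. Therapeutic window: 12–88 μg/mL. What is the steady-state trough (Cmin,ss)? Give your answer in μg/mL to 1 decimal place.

k = ln2/t½ = ln2/35 ≈ 0.019804 h⁻¹; fraction remaining f = e^(−kτ) = e^(−0.019804×48) ≈ 0.3865.
Single-dose peak C₀ = D/Vd = 1049/20 ≈ 52.450 μg/mL.
Steady-state trough Cmin,ss = C₀·f/(1−f) ≈ 52.450 × 0.3865/0.6135 ≈ 33.043 μg/mL.
Trough 33.0 μg/mL vs MEC 12 μg/mL: adequate.

33.0 μg/mL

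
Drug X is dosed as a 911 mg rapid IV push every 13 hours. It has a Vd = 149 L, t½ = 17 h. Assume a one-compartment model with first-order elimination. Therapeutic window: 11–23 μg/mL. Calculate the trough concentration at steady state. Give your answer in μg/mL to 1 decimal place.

8.7 μg/mL

τ/t½ = 13/17 ≈ 0.76471, so fraction remaining f = (1/2)^(13/17) ≈ 0.5886.
Each bolus raises the concentration by D/Vd = 911/149 ≈ 6.114 μg/mL.
Steady-state trough Cmin,ss = C₀·f/(1−f) ≈ 6.114 × 0.5886/0.4114 ≈ 8.747 μg/mL.
Trough 8.7 μg/mL vs MEC 11 μg/mL: subtherapeutic.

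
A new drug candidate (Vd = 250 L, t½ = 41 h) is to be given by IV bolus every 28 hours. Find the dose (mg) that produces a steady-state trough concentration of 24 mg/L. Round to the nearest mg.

3632 mg

τ/t½ = 28/41 ≈ 0.68293, so f = (1/2)^(28/41) ≈ 0.622900.
Cmin,ss = (D/Vd)·f/(1−f), so D = Cmin,ss·Vd·(1−f)/f.
D = 24 × 250 × (1−f)/f ≈ 24 × 250 × 0.60539 ≈ 3632.34 mg.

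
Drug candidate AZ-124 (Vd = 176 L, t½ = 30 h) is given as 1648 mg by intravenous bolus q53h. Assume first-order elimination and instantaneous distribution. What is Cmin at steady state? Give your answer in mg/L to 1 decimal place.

3.9 mg/L

k = ln2/t½ = ln2/30 ≈ 0.023105 h⁻¹; fraction remaining f = e^(−kτ) = e^(−0.023105×53) ≈ 0.2939.
Accumulation ratio R = 1/(1 − f) ≈ 1/0.7061 ≈ 1.4162.
Single-dose peak C₀ = D/Vd = 1648/176 ≈ 9.364 mg/L.
Cmax,ss = C₀/(1 − f) ≈ 9.364/0.7061 ≈ 13.262 mg/L.
Steady-state trough Cmin,ss = Cmax,ss·f ≈ 13.262 × 0.2939 ≈ 3.898 mg/L.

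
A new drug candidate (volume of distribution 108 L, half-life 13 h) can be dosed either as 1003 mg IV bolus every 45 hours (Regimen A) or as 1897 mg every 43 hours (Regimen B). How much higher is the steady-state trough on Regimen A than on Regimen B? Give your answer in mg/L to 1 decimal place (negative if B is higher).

Regimen A: f = (1/2)^(45/13) ≈ 0.0908; Cmin,ss = (1003/108)·f/(1−f) ≈ 0.927 mg/L.
Regimen B: f = (1/2)^(43/13) ≈ 0.1010; Cmin,ss = (1897/108)·f/(1−f) ≈ 1.973 mg/L.
Difference ≈ 0.927 − 1.973 ≈ -1.046 mg/L.

-1.0 mg/L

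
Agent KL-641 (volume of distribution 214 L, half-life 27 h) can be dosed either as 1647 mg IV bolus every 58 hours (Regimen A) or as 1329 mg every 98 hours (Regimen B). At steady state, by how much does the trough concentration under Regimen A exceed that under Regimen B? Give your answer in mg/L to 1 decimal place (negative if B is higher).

1.7 mg/L

Regimen A: f = (1/2)^(58/27) ≈ 0.2256; Cmin,ss = (1647/214)·f/(1−f) ≈ 2.242 mg/L.
Regimen B: f = (1/2)^(98/27) ≈ 0.0808; Cmin,ss = (1329/214)·f/(1−f) ≈ 0.546 mg/L.
Difference ≈ 2.242 − 0.546 ≈ 1.696 mg/L.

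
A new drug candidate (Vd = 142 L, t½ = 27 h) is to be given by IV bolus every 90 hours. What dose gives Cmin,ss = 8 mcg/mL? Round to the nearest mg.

10314 mg

τ/t½ = 90/27 ≈ 3.3333, so f = (1/2)^(90/27) ≈ 0.099213.
Cmin,ss = (D/Vd)·f/(1−f), so D = Cmin,ss·Vd·(1−f)/f.
D = 8 × 142 × (1−f)/f ≈ 8 × 142 × 9.07932 ≈ 10314.11 mg.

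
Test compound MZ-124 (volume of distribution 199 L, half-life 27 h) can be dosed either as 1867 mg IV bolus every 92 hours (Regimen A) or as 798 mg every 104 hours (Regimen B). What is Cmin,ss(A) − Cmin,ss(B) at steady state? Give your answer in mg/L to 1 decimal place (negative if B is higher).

Regimen A: f = (1/2)^(92/27) ≈ 0.0942; Cmin,ss = (1867/199)·f/(1−f) ≈ 0.976 mg/L.
Regimen B: f = (1/2)^(104/27) ≈ 0.0693; Cmin,ss = (798/199)·f/(1−f) ≈ 0.299 mg/L.
Difference ≈ 0.976 − 0.299 ≈ 0.677 mg/L.

0.7 mg/L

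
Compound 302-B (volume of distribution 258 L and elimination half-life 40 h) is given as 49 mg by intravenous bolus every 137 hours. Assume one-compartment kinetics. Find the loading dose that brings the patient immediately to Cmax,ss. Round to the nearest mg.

f = (1/2)^(137/40) ≈ 0.093105; accumulation ratio R = 1/(1−f) ≈ 1.10266.
Loading dose to hit Cmax,ss on first dose: D_load = D_maint·R ≈ 49 × 1.10266 ≈ 54.03 mg.

54 mg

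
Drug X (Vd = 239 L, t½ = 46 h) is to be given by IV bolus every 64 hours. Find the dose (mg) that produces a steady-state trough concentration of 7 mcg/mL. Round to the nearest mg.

τ/t½ = 64/46 ≈ 1.3913, so f = (1/2)^(64/46) ≈ 0.381220.
Cmin,ss = (D/Vd)·f/(1−f), so D = Cmin,ss·Vd·(1−f)/f.
D = 7 × 239 × (1−f)/f ≈ 7 × 239 × 1.62316 ≈ 2715.55 mg.

2716 mg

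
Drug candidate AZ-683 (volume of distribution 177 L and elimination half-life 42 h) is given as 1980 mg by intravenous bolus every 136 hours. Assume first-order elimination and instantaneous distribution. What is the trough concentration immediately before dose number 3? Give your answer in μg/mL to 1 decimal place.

f = (1/2)^(τ/t½) = (1/2)^(136/42) ≈ 0.1060.
C₀ = D/Vd = 1980/177 ≈ 11.186 μg/mL.
Before the 3rd dose, 2 doses have been given. Superposition: Cmin = C₀·(f + f²).
≈ 11.186 × (0.1060 + 0.0112) ≈ 11.186 × 0.1172 ≈ 1.311 μg/mL.

1.3 μg/mL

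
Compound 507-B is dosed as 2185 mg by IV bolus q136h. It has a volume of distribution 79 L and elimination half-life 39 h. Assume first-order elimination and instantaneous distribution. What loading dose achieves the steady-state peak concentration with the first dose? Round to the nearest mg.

2399 mg

f = (1/2)^(136/39) ≈ 0.089177; accumulation ratio R = 1/(1−f) ≈ 1.09791.
Loading dose to hit Cmax,ss on first dose: D_load = D_maint·R ≈ 2185 × 1.09791 ≈ 2398.93 mg.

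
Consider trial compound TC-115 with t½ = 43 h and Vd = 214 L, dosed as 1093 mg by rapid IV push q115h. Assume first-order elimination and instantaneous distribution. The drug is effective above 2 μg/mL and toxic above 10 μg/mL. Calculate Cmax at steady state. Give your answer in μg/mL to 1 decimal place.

k = ln2/t½ = ln2/43 ≈ 0.016120 h⁻¹; fraction remaining f = e^(−kτ) = e^(−0.016120×115) ≈ 0.1566.
At steady state, accumulation factor R = 1/(1 − e^(−kτ)) ≈ 1.1857.
Each bolus raises the concentration by D/Vd = 1093/214 ≈ 5.107 μg/mL.
Cmax,ss = C₀/(1 − f) ≈ 5.107/0.8434 ≈ 6.055 μg/mL.
Peak 6.1 μg/mL vs MTC 10 μg/mL: below toxic threshold.

6.1 μg/mL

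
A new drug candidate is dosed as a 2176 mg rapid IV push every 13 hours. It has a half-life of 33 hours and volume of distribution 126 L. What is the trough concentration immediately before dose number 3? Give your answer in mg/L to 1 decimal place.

f = (1/2)^(τ/t½) = (1/2)^(13/33) ≈ 0.7610.
C₀ = D/Vd = 2176/126 ≈ 17.270 mg/L.
Before the 3rd dose, 2 doses have been given. Superposition: Cmin = C₀·(f + f²).
≈ 17.270 × (0.7610 + 0.5791) ≈ 17.270 × 1.3401 ≈ 23.144 mg/L.

23.1 mg/L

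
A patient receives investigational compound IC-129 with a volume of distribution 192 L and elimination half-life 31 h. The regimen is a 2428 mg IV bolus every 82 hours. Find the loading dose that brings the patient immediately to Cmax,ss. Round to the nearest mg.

2890 mg

f = (1/2)^(82/31) ≈ 0.159855; accumulation ratio R = 1/(1−f) ≈ 1.19027.
Loading dose to hit Cmax,ss on first dose: D_load = D_maint·R ≈ 2428 × 1.19027 ≈ 2889.98 mg.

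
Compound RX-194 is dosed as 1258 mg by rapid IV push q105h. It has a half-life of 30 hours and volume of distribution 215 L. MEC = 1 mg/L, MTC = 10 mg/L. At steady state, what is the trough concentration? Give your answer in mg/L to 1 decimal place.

0.6 mg/L

τ/t½ = 105/30 ≈ 3.5, so fraction remaining f = (1/2)^(105/30) ≈ 0.0884.
Each bolus raises the concentration by D/Vd = 1258/215 ≈ 5.851 mg/L.
Steady-state trough Cmin,ss = C₀·f/(1−f) ≈ 5.851 × 0.0884/0.9116 ≈ 0.567 mg/L.
Trough 0.6 mg/L vs MEC 1 mg/L: subtherapeutic.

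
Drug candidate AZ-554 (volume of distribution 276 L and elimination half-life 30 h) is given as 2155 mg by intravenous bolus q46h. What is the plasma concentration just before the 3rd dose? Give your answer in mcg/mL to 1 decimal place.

3.6 mcg/mL

f = (1/2)^(τ/t½) = (1/2)^(46/30) ≈ 0.3455.
C₀ = D/Vd = 2155/276 ≈ 7.808 mcg/mL.
Before the 3rd dose, 2 doses have been given. Superposition: Cmin = C₀·(f + f²).
≈ 7.808 × (0.3455 + 0.1194) ≈ 7.808 × 0.4649 ≈ 3.630 mcg/mL.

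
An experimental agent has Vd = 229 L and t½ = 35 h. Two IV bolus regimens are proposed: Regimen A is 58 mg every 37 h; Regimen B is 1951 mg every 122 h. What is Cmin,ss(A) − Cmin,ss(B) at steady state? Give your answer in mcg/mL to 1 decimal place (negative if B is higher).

-0.6 mcg/mL

Regimen A: f = (1/2)^(37/35) ≈ 0.4806; Cmin,ss = (58/229)·f/(1−f) ≈ 0.234 mcg/mL.
Regimen B: f = (1/2)^(122/35) ≈ 0.0893; Cmin,ss = (1951/229)·f/(1−f) ≈ 0.835 mcg/mL.
Difference ≈ 0.234 − 0.835 ≈ -0.601 mcg/mL.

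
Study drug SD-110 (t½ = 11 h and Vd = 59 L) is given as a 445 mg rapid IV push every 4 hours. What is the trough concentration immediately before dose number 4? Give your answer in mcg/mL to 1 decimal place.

14.0 mcg/mL

f = (1/2)^(τ/t½) = (1/2)^(4/11) ≈ 0.7772.
C₀ = D/Vd = 445/59 ≈ 7.542 mcg/mL.
Before the 4th dose, 3 doses have been given. Superposition: Cmin = C₀·(f + f² + … + f^3).
≈ 7.542 × (0.7772 + 0.6040 + 0.4695) ≈ 7.542 × 1.8507 ≈ 13.958 mcg/mL.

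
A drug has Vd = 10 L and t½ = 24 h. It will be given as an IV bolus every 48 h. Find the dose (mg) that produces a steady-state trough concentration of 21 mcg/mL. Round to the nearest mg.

τ/t½ = 48/24 ≈ 2, so f = (1/2)^(48/24) ≈ 0.250000.
Cmin,ss = (D/Vd)·f/(1−f), so D = Cmin,ss·Vd·(1−f)/f.
D = 21 × 10 × (1−f)/f ≈ 21 × 10 × 3.00000 ≈ 630.00 mg.

630 mg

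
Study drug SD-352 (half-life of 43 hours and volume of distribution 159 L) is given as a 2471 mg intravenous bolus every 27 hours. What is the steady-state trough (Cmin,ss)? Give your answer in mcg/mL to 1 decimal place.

28.5 mcg/mL

τ/t½ = 27/43 ≈ 0.62791, so fraction remaining f = (1/2)^(27/43) ≈ 0.6471.
Each bolus raises the concentration by D/Vd = 2471/159 ≈ 15.541 mcg/mL.
Steady-state trough Cmin,ss = C₀·f/(1−f) ≈ 15.541 × 0.6471/0.3529 ≈ 28.497 mcg/mL.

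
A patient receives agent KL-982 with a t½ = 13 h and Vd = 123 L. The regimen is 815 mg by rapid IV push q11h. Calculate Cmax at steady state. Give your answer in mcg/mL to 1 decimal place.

14.9 mcg/mL

Over one 11-h interval, 11/13 ≈ 0.84615 half-lives elapse, leaving f ≈ 0.5563 of each dose.
At steady state, accumulation factor R = 1/(1 − e^(−kτ)) ≈ 2.2538.
Each bolus raises the concentration by D/Vd = 815/123 ≈ 6.626 mcg/mL.
Steady-state peak Cmax,ss = C₀·R ≈ 6.626 × 2.2538 ≈ 14.934 mcg/mL.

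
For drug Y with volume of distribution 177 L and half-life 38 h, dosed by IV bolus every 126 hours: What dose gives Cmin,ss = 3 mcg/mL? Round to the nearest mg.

τ/t½ = 126/38 ≈ 3.3158, so f = (1/2)^(126/38) ≈ 0.100426.
Cmin,ss = (D/Vd)·f/(1−f), so D = Cmin,ss·Vd·(1−f)/f.
D = 3 × 177 × (1−f)/f ≈ 3 × 177 × 8.95758 ≈ 4756.47 mg.

4756 mg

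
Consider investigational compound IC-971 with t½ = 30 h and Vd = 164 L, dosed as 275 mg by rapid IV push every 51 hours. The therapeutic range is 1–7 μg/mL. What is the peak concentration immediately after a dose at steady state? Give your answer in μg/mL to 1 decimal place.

τ/t½ = 51/30 ≈ 1.7, so fraction remaining f = (1/2)^(51/30) ≈ 0.3078.
Accumulation ratio R = 1/(1 − f) ≈ 1/0.6922 ≈ 1.4447.
Each bolus raises the concentration by D/Vd = 275/164 ≈ 1.677 μg/mL.
Steady-state peak Cmax,ss = C₀·R ≈ 1.677 × 1.4447 ≈ 2.423 μg/mL.
Peak 2.4 μg/mL vs MTC 7 μg/mL: below toxic threshold.

2.4 μg/mL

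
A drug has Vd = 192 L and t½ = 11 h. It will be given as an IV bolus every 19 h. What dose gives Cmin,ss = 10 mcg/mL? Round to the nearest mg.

τ/t½ = 19/11 ≈ 1.7273, so f = (1/2)^(19/11) ≈ 0.302022.
Cmin,ss = (D/Vd)·f/(1−f), so D = Cmin,ss·Vd·(1−f)/f.
D = 10 × 192 × (1−f)/f ≈ 10 × 192 × 2.31102 ≈ 4437.16 mg.

4437 mg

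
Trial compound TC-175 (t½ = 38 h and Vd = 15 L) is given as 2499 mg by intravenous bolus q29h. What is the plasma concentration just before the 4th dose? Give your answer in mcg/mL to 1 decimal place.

190.1 mcg/mL

f = (1/2)^(τ/t½) = (1/2)^(29/38) ≈ 0.5892.
C₀ = D/Vd = 2499/15 ≈ 166.600 mcg/mL.
Before the 4th dose, 3 doses have been given. Superposition: Cmin = C₀·(f + f² + … + f^3).
≈ 166.600 × (0.5892 + 0.3472 + 0.2045) ≈ 166.600 × 1.1409 ≈ 190.074 mcg/mL.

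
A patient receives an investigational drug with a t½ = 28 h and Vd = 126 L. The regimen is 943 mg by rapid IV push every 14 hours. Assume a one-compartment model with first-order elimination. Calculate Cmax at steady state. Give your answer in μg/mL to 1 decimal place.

25.6 μg/mL

τ/t½ = 14/28 ≈ 0.5, so fraction remaining f = (1/2)^(14/28) ≈ 0.7071.
Accumulation ratio R = 1/(1 − f) ≈ 1/0.2929 ≈ 3.4141.
Single-dose peak C₀ = D/Vd = 943/126 ≈ 7.484 μg/mL.
Steady-state peak Cmax,ss = C₀·R ≈ 7.484 × 3.4141 ≈ 25.551 μg/mL.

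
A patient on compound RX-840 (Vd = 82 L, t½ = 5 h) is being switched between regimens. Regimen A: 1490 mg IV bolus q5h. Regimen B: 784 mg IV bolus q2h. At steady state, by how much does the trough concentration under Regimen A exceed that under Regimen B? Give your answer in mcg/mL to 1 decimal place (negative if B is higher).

Regimen A: f = (1/2)^(5/5) ≈ 0.5000; Cmin,ss = (1490/82)·f/(1−f) ≈ 18.171 mcg/mL.
Regimen B: f = (1/2)^(2/5) ≈ 0.7579; Cmin,ss = (784/82)·f/(1−f) ≈ 29.931 mcg/mL.
Difference ≈ 18.171 − 29.931 ≈ -11.760 mcg/mL.

-11.8 mcg/mL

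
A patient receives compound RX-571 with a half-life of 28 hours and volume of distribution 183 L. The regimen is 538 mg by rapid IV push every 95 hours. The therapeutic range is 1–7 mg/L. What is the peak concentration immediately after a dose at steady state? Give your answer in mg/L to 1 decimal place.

3.2 mg/L

τ/t½ = 95/28 ≈ 3.3929, so fraction remaining f = (1/2)^(95/28) ≈ 0.0952.
At steady state, accumulation factor R = 1/(1 − e^(−kτ)) ≈ 1.1052.
Single-dose peak C₀ = D/Vd = 538/183 ≈ 2.940 mg/L.
Cmax,ss = C₀/(1 − f) ≈ 2.940/0.9048 ≈ 3.249 mg/L.
Peak 3.2 mg/L vs MTC 7 mg/L: below toxic threshold.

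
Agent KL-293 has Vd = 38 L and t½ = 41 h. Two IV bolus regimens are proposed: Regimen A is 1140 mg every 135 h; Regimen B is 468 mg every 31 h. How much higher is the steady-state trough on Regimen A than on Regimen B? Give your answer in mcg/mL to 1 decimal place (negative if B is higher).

-14.5 mcg/mL

Regimen A: f = (1/2)^(135/41) ≈ 0.1020; Cmin,ss = (1140/38)·f/(1−f) ≈ 3.408 mcg/mL.
Regimen B: f = (1/2)^(31/41) ≈ 0.5921; Cmin,ss = (468/38)·f/(1−f) ≈ 17.877 mcg/mL.
Difference ≈ 3.408 − 17.877 ≈ -14.469 mcg/mL.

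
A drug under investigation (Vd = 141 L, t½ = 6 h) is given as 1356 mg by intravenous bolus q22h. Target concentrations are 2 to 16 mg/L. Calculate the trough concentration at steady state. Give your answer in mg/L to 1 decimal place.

Over one 22-h interval, 22/6 ≈ 3.6667 half-lives elapse, leaving f ≈ 0.0787 of each dose.
At steady state, accumulation factor R = 1/(1 − e^(−kτ)) ≈ 1.0854.
Single-dose peak C₀ = D/Vd = 1356/141 ≈ 9.617 mg/L.
Cmax,ss = C₀/(1 − f) ≈ 9.617/0.9213 ≈ 10.439 mg/L.
Steady-state trough Cmin,ss = Cmax,ss·f ≈ 10.439 × 0.0787 ≈ 0.822 mg/L.
Trough 0.8 mg/L vs MEC 2 mg/L: subtherapeutic.

0.8 mg/L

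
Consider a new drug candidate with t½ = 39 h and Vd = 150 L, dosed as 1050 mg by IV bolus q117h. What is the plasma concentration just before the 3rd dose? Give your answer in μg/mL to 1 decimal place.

1.0 μg/mL

f = (1/2)^(τ/t½) = (1/2)^(117/39) ≈ 0.1250.
C₀ = D/Vd = 1050/150 ≈ 7.000 μg/mL.
Before the 3rd dose, 2 doses have been given. Superposition: Cmin = C₀·(f + f²).
≈ 7.000 × (0.1250 + 0.0156) ≈ 7.000 × 0.1406 ≈ 0.984 μg/mL.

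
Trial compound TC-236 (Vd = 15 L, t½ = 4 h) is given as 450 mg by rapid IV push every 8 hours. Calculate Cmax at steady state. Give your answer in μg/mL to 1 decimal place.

40.0 μg/mL

τ = 8 h = 2 half-lives, so f = (1/2)^2 = 0.25.
Accumulation ratio R = 1/(1 − f) = 1/0.75 = 4/3.
Single-dose peak C₀ = D/Vd = 450/15 = 30 μg/mL.
Steady-state peak Cmax,ss = C₀·R = 30 × 4/3 ≈ 40.000 μg/mL.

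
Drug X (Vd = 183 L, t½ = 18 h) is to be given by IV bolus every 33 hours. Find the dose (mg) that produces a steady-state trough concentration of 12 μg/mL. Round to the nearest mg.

5630 mg

τ/t½ = 33/18 ≈ 1.8333, so f = (1/2)^(33/18) ≈ 0.280616.
Cmin,ss = (D/Vd)·f/(1−f), so D = Cmin,ss·Vd·(1−f)/f.
D = 12 × 183 × (1−f)/f ≈ 12 × 183 × 2.56359 ≈ 5629.64 mg.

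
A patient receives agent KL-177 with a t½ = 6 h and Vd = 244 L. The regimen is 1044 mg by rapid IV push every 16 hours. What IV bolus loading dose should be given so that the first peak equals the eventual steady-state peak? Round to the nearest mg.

f = (1/2)^(16/6) ≈ 0.157490; accumulation ratio R = 1/(1−f) ≈ 1.18693.
Loading dose to hit Cmax,ss on first dose: D_load = D_maint·R ≈ 1044 × 1.18693 ≈ 1239.15 mg.

1239 mg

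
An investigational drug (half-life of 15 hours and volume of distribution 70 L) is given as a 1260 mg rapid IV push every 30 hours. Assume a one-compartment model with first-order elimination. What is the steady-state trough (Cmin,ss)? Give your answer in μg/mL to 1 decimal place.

6.0 μg/mL

The dosing interval is 2 half-lives, so f = 2^(−2) = 0.25.
At steady state, R = 1/(1 − 0.25) = 4/3.
Single-dose peak C₀ = D/Vd = 1260/70 = 18 μg/mL.
Steady-state peak Cmax,ss = C₀·R = 18 × 4/3 ≈ 24.000 μg/mL.
Steady-state trough Cmin,ss = Cmax,ss·f ≈ 24.000 × 0.25 ≈ 6.000 μg/mL.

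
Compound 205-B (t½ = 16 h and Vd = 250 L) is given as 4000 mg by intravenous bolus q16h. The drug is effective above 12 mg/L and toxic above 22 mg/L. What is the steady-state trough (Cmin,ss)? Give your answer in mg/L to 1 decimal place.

16.0 mg/L

τ = 16 h = 1 half-life, so f = (1/2)^1 = 0.5.
At steady state, R = 1/(1 − 0.5) = 2/1.
Single-dose peak C₀ = D/Vd = 4000/250 = 16 mg/L.
Steady-state peak Cmax,ss = C₀·R = 16 × 2/1 ≈ 32.000 mg/L.
Steady-state trough Cmin,ss = Cmax,ss·f ≈ 32.000 × 0.5 ≈ 16.000 mg/L.
Trough 16.0 mg/L vs MEC 12 mg/L: adequate.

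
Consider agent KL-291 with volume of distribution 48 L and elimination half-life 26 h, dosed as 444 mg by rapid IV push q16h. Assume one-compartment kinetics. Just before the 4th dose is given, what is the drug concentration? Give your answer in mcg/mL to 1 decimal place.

12.6 mcg/mL

f = (1/2)^(τ/t½) = (1/2)^(16/26) ≈ 0.6528.
C₀ = D/Vd = 444/48 ≈ 9.250 mcg/mL.
Before the 4th dose, 3 doses have been given. Superposition: Cmin = C₀·(f + f² + … + f^3).
≈ 9.250 × (0.6528 + 0.4261 + 0.2782) ≈ 9.250 × 1.3571 ≈ 12.553 mcg/mL.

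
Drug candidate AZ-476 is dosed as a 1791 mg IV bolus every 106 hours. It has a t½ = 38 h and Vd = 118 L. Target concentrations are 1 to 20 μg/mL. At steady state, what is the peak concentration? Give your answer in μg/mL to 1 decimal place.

17.7 μg/mL

τ/t½ = 106/38 ≈ 2.7895, so fraction remaining f = (1/2)^(106/38) ≈ 0.1446.
At steady state, accumulation factor R = 1/(1 − e^(−kτ)) ≈ 1.1690.
Each bolus raises the concentration by D/Vd = 1791/118 ≈ 15.178 μg/mL.
Cmax,ss = C₀/(1 − f) ≈ 15.178/0.8554 ≈ 17.744 μg/mL.
Peak 17.7 μg/mL vs MTC 20 μg/mL: below toxic threshold.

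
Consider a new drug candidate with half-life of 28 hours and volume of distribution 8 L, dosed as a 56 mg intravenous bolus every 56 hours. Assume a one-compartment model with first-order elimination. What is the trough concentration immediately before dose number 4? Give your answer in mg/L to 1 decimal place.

f = (1/2)^(τ/t½) = (1/2)^(56/28) ≈ 0.2500.
C₀ = D/Vd = 56/8 ≈ 7.000 mg/L.
Before the 4th dose, 3 doses have been given. Superposition: Cmin = C₀·(f + f² + … + f^3).
≈ 7.000 × (0.2500 + 0.0625 + 0.0156) ≈ 7.000 × 0.3281 ≈ 2.297 mg/L.

2.3 mg/L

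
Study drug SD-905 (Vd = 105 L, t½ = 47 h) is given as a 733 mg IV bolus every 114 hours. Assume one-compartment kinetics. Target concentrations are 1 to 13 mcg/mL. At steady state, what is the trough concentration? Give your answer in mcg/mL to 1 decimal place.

Over one 114-h interval, 114/47 ≈ 2.4255 half-lives elapse, leaving f ≈ 0.1861 of each dose.
Each bolus raises the concentration by D/Vd = 733/105 ≈ 6.981 mcg/mL.
Steady-state trough Cmin,ss = C₀·f/(1−f) ≈ 6.981 × 0.1861/0.8139 ≈ 1.596 mcg/mL.
Trough 1.6 mcg/mL vs MEC 1 mcg/mL: adequate.

1.6 mcg/mL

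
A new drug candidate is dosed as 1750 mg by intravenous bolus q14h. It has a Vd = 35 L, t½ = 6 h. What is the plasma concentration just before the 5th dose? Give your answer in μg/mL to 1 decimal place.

12.4 μg/mL

f = (1/2)^(τ/t½) = (1/2)^(14/6) ≈ 0.1984.
C₀ = D/Vd = 1750/35 ≈ 50.000 μg/mL.
Before the 5th dose, 4 doses have been given. Superposition: Cmin = C₀·(f + f² + … + f^4).
≈ 50.000 × (0.1984 + 0.0394 + 0.0078 + 0.0015) ≈ 50.000 × 0.2471 ≈ 12.355 μg/mL.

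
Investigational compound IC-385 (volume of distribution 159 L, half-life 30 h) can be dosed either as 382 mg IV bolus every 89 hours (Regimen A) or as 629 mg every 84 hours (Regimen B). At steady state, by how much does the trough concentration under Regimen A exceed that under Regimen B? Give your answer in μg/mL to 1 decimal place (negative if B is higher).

Regimen A: f = (1/2)^(89/30) ≈ 0.1279; Cmin,ss = (382/159)·f/(1−f) ≈ 0.352 μg/mL.
Regimen B: f = (1/2)^(84/30) ≈ 0.1436; Cmin,ss = (629/159)·f/(1−f) ≈ 0.663 μg/mL.
Difference ≈ 0.352 − 0.663 ≈ -0.311 μg/mL.

-0.3 μg/mL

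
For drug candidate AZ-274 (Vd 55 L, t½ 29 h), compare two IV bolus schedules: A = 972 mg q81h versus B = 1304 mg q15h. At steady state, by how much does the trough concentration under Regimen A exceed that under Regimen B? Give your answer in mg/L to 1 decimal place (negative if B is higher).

-52.0 mg/L

Regimen A: f = (1/2)^(81/29) ≈ 0.1443; Cmin,ss = (972/55)·f/(1−f) ≈ 2.980 mg/L.
Regimen B: f = (1/2)^(15/29) ≈ 0.6987; Cmin,ss = (1304/55)·f/(1−f) ≈ 54.980 mg/L.
Difference ≈ 2.980 − 54.980 ≈ -52.000 mg/L.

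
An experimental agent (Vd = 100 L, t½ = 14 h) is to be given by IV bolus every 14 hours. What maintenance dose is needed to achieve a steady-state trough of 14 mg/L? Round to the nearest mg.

τ/t½ = 14/14 ≈ 1, so f = (1/2)^(14/14) ≈ 0.500000.
Cmin,ss = (D/Vd)·f/(1−f), so D = Cmin,ss·Vd·(1−f)/f.
D = 14 × 100 × (1−f)/f ≈ 14 × 100 × 1.00000 ≈ 1400.00 mg.

1400 mg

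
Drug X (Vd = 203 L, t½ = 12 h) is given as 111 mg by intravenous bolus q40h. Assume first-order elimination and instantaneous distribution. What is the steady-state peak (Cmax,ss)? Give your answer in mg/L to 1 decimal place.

τ/t½ = 40/12 ≈ 3.3333, so fraction remaining f = (1/2)^(40/12) ≈ 0.0992.
At steady state, accumulation factor R = 1/(1 − e^(−kτ)) ≈ 1.1101.
Single-dose peak C₀ = D/Vd = 111/203 ≈ 0.547 mg/L.
Steady-state peak Cmax,ss = C₀·R ≈ 0.547 × 1.1101 ≈ 0.607 mg/L.

0.6 mg/L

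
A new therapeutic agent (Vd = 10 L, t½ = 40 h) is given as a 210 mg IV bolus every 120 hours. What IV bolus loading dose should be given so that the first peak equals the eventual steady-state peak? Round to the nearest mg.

f = (1/2)^(120/40) ≈ 0.125000; accumulation ratio R = 1/(1−f) ≈ 1.14286.
Loading dose to hit Cmax,ss on first dose: D_load = D_maint·R ≈ 210 × 1.14286 ≈ 240.00 mg.

240 mg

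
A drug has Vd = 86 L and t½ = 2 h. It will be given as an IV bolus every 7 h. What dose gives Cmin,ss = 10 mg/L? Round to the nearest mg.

8870 mg

τ/t½ = 7/2 ≈ 3.5, so f = (1/2)^(7/2) ≈ 0.088388.
Cmin,ss = (D/Vd)·f/(1−f), so D = Cmin,ss·Vd·(1−f)/f.
D = 10 × 86 × (1−f)/f ≈ 10 × 86 × 10.31375 ≈ 8869.83 mg.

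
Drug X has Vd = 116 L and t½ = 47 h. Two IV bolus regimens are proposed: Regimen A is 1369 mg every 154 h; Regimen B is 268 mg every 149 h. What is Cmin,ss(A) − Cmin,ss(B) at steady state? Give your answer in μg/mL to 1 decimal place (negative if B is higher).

Regimen A: f = (1/2)^(154/47) ≈ 0.1032; Cmin,ss = (1369/116)·f/(1−f) ≈ 1.358 μg/mL.
Regimen B: f = (1/2)^(149/47) ≈ 0.1111; Cmin,ss = (268/116)·f/(1−f) ≈ 0.289 μg/mL.
Difference ≈ 1.358 − 0.289 ≈ 1.069 μg/mL.

1.1 μg/mL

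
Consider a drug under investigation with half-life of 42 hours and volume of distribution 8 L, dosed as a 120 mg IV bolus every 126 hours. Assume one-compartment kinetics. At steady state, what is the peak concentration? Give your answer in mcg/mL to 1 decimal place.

τ = 126 h = 3 half-lives, so f = (1/2)^3 = 0.125.
Accumulation ratio R = 1/(1 − f) = 1/0.875 = 8/7.
Single-dose peak C₀ = D/Vd = 120/8 = 15 mcg/mL.
Steady-state peak Cmax,ss = C₀·R = 15 × 8/7 ≈ 17.143 mcg/mL.

17.1 mcg/mL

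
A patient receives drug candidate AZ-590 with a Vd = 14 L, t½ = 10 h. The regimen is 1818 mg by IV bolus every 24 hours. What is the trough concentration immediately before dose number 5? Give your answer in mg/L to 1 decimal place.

f = (1/2)^(τ/t½) = (1/2)^(24/10) ≈ 0.1895.
C₀ = D/Vd = 1818/14 ≈ 129.857 mg/L.
Before the 5th dose, 4 doses have been given. Superposition: Cmin = C₀·(f + f² + … + f^4).
≈ 129.857 × (0.1895 + 0.0359 + 0.0068 + 0.0013) ≈ 129.857 × 0.2335 ≈ 30.322 mg/L.

30.3 mg/L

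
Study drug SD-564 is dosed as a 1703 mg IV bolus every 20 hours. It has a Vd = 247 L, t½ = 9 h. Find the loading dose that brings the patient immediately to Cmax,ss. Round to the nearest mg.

f = (1/2)^(20/9) ≈ 0.214311; accumulation ratio R = 1/(1−f) ≈ 1.27277.
Loading dose to hit Cmax,ss on first dose: D_load = D_maint·R ≈ 1703 × 1.27277 ≈ 2167.53 mg.

2168 mg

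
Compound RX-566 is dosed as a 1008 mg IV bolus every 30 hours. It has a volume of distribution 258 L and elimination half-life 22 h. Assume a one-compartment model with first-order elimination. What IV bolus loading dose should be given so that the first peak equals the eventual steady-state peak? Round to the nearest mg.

f = (1/2)^(30/22) ≈ 0.388602; accumulation ratio R = 1/(1−f) ≈ 1.63560.
Loading dose to hit Cmax,ss on first dose: D_load = D_maint·R ≈ 1008 × 1.63560 ≈ 1648.68 mg.

1649 mg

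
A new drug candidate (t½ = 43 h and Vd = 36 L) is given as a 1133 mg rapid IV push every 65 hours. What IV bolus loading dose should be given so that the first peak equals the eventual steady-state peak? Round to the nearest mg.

f = (1/2)^(65/43) ≈ 0.350715; accumulation ratio R = 1/(1−f) ≈ 1.54016.
Loading dose to hit Cmax,ss on first dose: D_load = D_maint·R ≈ 1133 × 1.54016 ≈ 1745.00 mg.

1745 mg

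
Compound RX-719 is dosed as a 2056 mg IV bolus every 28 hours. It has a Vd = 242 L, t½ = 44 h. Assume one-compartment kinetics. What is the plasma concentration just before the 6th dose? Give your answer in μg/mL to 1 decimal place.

f = (1/2)^(τ/t½) = (1/2)^(28/44) ≈ 0.6433.
C₀ = D/Vd = 2056/242 ≈ 8.496 μg/mL.
Before the 6th dose, 5 doses have been given. Superposition: Cmin = C₀·(f + f² + … + f^5).
≈ 8.496 × (0.6433 + 0.4138 + 0.2662 + 0.1713 + 0.1102) ≈ 8.496 × 1.6048 ≈ 13.634 μg/mL.

13.6 μg/mL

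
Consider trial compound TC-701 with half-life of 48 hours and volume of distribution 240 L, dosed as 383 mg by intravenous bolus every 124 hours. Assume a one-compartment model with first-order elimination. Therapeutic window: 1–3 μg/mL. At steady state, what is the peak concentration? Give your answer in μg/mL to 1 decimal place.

τ/t½ = 124/48 ≈ 2.5833, so fraction remaining f = (1/2)^(124/48) ≈ 0.1669.
Accumulation ratio R = 1/(1 − f) ≈ 1/0.8331 ≈ 1.2003.
Single-dose peak C₀ = D/Vd = 383/240 ≈ 1.596 μg/mL.
Cmax,ss = C₀/(1 − f) ≈ 1.596/0.8331 ≈ 1.916 μg/mL.
Peak 1.9 μg/mL vs MTC 3 μg/mL: below toxic threshold.

1.9 μg/mL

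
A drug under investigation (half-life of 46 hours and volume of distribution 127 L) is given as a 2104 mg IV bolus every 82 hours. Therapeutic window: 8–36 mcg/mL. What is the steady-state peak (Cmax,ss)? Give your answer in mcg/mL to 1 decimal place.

Over one 82-h interval, 82/46 ≈ 1.7826 half-lives elapse, leaving f ≈ 0.2907 of each dose.
At steady state, accumulation factor R = 1/(1 − e^(−kτ)) ≈ 1.4098.
Single-dose peak C₀ = D/Vd = 2104/127 ≈ 16.567 mcg/mL.
Steady-state peak Cmax,ss = C₀·R ≈ 16.567 × 1.4098 ≈ 23.356 mcg/mL.
Peak 23.4 mcg/mL vs MTC 36 mcg/mL: below toxic threshold.

23.4 mcg/mL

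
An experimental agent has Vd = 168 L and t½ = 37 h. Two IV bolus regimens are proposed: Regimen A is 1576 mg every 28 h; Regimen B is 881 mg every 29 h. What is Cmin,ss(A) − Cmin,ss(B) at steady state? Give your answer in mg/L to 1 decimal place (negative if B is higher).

Regimen A: f = (1/2)^(28/37) ≈ 0.5918; Cmin,ss = (1576/168)·f/(1−f) ≈ 13.600 mg/L.
Regimen B: f = (1/2)^(29/37) ≈ 0.5808; Cmin,ss = (881/168)·f/(1−f) ≈ 7.266 mg/L.
Difference ≈ 13.600 − 7.266 ≈ 6.334 mg/L.

6.3 mg/L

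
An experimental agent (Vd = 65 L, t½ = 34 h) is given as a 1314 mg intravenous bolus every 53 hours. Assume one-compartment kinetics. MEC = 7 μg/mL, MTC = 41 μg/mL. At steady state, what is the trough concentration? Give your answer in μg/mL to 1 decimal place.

10.4 μg/mL

k = ln2/t½ = ln2/34 ≈ 0.020387 h⁻¹; fraction remaining f = e^(−kτ) = e^(−0.020387×53) ≈ 0.3394.
Accumulation ratio R = 1/(1 − f) ≈ 1/0.6606 ≈ 1.5138.
Single-dose peak C₀ = D/Vd = 1314/65 ≈ 20.215 μg/mL.
Cmax,ss = C₀/(1 − f) ≈ 20.215/0.6606 ≈ 30.601 μg/mL.
Steady-state trough Cmin,ss = Cmax,ss·f ≈ 30.601 × 0.3394 ≈ 10.386 μg/mL.
Trough 10.4 μg/mL vs MEC 7 μg/mL: adequate.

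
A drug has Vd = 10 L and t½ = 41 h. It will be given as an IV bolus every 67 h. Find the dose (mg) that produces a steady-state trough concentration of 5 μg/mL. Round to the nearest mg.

τ/t½ = 67/41 ≈ 1.6341, so f = (1/2)^(67/41) ≈ 0.322161.
Cmin,ss = (D/Vd)·f/(1−f), so D = Cmin,ss·Vd·(1−f)/f.
D = 5 × 10 × (1−f)/f ≈ 5 × 10 × 2.10404 ≈ 105.20 mg.

105 mg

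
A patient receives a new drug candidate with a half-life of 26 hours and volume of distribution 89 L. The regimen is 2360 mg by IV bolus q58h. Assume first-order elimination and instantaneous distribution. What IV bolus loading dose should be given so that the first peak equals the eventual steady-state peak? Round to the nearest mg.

2999 mg

f = (1/2)^(58/26) ≈ 0.213045; accumulation ratio R = 1/(1−f) ≈ 1.27072.
Loading dose to hit Cmax,ss on first dose: D_load = D_maint·R ≈ 2360 × 1.27072 ≈ 2998.90 mg.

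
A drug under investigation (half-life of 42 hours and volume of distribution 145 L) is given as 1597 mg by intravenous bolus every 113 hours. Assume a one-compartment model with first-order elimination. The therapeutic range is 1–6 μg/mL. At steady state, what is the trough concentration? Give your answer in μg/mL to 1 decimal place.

τ/t½ = 113/42 ≈ 2.6905, so fraction remaining f = (1/2)^(113/42) ≈ 0.1549.
At steady state, accumulation factor R = 1/(1 − e^(−kτ)) ≈ 1.1833.
Each bolus raises the concentration by D/Vd = 1597/145 ≈ 11.014 μg/mL.
Steady-state peak Cmax,ss = C₀·R ≈ 11.014 × 1.1833 ≈ 13.033 μg/mL.
Steady-state trough Cmin,ss = Cmax,ss·f ≈ 13.033 × 0.1549 ≈ 2.019 μg/mL.
Trough 2.0 μg/mL vs MEC 1 μg/mL: adequate.

2.0 μg/mL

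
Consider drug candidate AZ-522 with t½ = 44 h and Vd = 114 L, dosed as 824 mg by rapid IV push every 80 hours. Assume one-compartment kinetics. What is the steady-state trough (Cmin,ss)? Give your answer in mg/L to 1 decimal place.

Over one 80-h interval, 80/44 ≈ 1.8182 half-lives elapse, leaving f ≈ 0.2836 of each dose.
At steady state, accumulation factor R = 1/(1 − e^(−kτ)) ≈ 1.3959.
Each bolus raises the concentration by D/Vd = 824/114 ≈ 7.228 mg/L.
Steady-state peak Cmax,ss = C₀·R ≈ 7.228 × 1.3959 ≈ 10.090 mg/L.
Steady-state trough Cmin,ss = Cmax,ss·f ≈ 10.090 × 0.2836 ≈ 2.862 mg/L.

2.9 mg/L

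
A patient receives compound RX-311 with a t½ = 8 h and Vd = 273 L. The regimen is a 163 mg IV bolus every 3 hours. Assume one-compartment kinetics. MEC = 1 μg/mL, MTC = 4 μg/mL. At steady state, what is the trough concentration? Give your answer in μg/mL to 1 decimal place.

Over one 3-h interval, 3/8 ≈ 0.375 half-lives elapse, leaving f ≈ 0.7711 of each dose.
At steady state, accumulation factor R = 1/(1 − e^(−kτ)) ≈ 4.3687.
Single-dose peak C₀ = D/Vd = 163/273 ≈ 0.597 μg/mL.
Steady-state peak Cmax,ss = C₀·R ≈ 0.597 × 4.3687 ≈ 2.608 μg/mL.
Steady-state trough Cmin,ss = Cmax,ss·f ≈ 2.608 × 0.7711 ≈ 2.011 μg/mL.
Trough 2.0 μg/mL vs MEC 1 μg/mL: adequate.

2.0 μg/mL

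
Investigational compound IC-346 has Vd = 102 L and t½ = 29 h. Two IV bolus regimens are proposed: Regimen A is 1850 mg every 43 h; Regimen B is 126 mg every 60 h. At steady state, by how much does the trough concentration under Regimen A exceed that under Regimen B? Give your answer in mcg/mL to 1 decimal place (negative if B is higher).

Regimen A: f = (1/2)^(43/29) ≈ 0.3578; Cmin,ss = (1850/102)·f/(1−f) ≈ 10.105 mcg/mL.
Regimen B: f = (1/2)^(60/29) ≈ 0.2383; Cmin,ss = (126/102)·f/(1−f) ≈ 0.386 mcg/mL.
Difference ≈ 10.105 − 0.386 ≈ 9.719 mcg/mL.

9.7 mcg/mL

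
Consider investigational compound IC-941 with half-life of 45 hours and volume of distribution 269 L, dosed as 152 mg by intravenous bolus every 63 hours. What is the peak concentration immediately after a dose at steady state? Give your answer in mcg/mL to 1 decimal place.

τ/t½ = 63/45 ≈ 1.4, so fraction remaining f = (1/2)^(63/45) ≈ 0.3789.
At steady state, accumulation factor R = 1/(1 − e^(−kτ)) ≈ 1.6100.
Each bolus raises the concentration by D/Vd = 152/269 ≈ 0.565 mcg/mL.
Steady-state peak Cmax,ss = C₀·R ≈ 0.565 × 1.6100 ≈ 0.910 mcg/mL.

0.9 mcg/mL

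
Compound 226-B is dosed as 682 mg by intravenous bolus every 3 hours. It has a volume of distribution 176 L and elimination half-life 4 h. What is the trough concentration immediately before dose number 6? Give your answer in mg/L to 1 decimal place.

f = (1/2)^(τ/t½) = (1/2)^(3/4) ≈ 0.5946.
C₀ = D/Vd = 682/176 ≈ 3.875 mg/L.
Before the 6th dose, 5 doses have been given. Superposition: Cmin = C₀·(f + f² + … + f^5).
≈ 3.875 × (0.5946 + 0.3535 + 0.2102 + 0.1250 + 0.0743) ≈ 3.875 × 1.3576 ≈ 5.261 mg/L.

5.3 mg/L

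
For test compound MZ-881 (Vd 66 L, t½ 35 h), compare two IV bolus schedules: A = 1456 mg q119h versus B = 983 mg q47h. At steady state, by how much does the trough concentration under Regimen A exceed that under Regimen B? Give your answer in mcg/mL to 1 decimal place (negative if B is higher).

-7.4 mcg/mL

Regimen A: f = (1/2)^(119/35) ≈ 0.0947; Cmin,ss = (1456/66)·f/(1−f) ≈ 2.308 mcg/mL.
Regimen B: f = (1/2)^(47/35) ≈ 0.3942; Cmin,ss = (983/66)·f/(1−f) ≈ 9.692 mcg/mL.
Difference ≈ 2.308 − 9.692 ≈ -7.384 mcg/mL.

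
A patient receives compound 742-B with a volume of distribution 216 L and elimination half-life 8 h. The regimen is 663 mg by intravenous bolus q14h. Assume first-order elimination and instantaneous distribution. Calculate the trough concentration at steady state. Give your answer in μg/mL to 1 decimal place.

τ/t½ = 14/8 ≈ 1.75, so fraction remaining f = (1/2)^(14/8) ≈ 0.2973.
Accumulation ratio R = 1/(1 − f) ≈ 1/0.7027 ≈ 1.4231.
Each bolus raises the concentration by D/Vd = 663/216 ≈ 3.069 μg/mL.
Cmax,ss = C₀/(1 − f) ≈ 3.069/0.7027 ≈ 4.367 μg/mL.
One interval later, Cmin,ss = Cmax,ss·e^(−kτ) ≈ 4.367 × 0.2973 ≈ 1.298 μg/mL.

1.3 μg/mL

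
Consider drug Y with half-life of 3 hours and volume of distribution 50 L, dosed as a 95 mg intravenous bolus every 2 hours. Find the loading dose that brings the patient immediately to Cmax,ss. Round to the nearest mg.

f = (1/2)^(2/3) ≈ 0.629961; accumulation ratio R = 1/(1−f) ≈ 2.70242.
Loading dose to hit Cmax,ss on first dose: D_load = D_maint·R ≈ 95 × 2.70242 ≈ 256.73 mg.

257 mg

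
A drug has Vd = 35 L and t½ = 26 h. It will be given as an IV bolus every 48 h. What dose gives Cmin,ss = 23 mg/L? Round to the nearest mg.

2089 mg

τ/t½ = 48/26 ≈ 1.8462, so f = (1/2)^(48/26) ≈ 0.278133.
Cmin,ss = (D/Vd)·f/(1−f), so D = Cmin,ss·Vd·(1−f)/f.
D = 23 × 35 × (1−f)/f ≈ 23 × 35 × 2.59540 ≈ 2089.30 mg.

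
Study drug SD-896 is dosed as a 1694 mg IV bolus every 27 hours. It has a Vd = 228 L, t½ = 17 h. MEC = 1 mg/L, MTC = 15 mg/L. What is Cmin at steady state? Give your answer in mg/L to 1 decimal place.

Over one 27-h interval, 27/17 ≈ 1.5882 half-lives elapse, leaving f ≈ 0.3326 of each dose.
Each bolus raises the concentration by D/Vd = 1694/228 ≈ 7.430 mg/L.
Steady-state trough Cmin,ss = C₀·f/(1−f) ≈ 7.430 × 0.3326/0.6674 ≈ 3.703 mg/L.
Trough 3.7 mg/L vs MEC 1 mg/L: adequate.

3.7 mg/L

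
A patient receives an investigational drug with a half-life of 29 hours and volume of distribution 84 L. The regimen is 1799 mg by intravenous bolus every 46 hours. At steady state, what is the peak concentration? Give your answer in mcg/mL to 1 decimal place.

32.1 mcg/mL

τ/t½ = 46/29 ≈ 1.5862, so fraction remaining f = (1/2)^(46/29) ≈ 0.3330.
At steady state, accumulation factor R = 1/(1 − e^(−kτ)) ≈ 1.4993.
Single-dose peak C₀ = D/Vd = 1799/84 ≈ 21.417 mcg/mL.
Steady-state peak Cmax,ss = C₀·R ≈ 21.417 × 1.4993 ≈ 32.111 mcg/mL.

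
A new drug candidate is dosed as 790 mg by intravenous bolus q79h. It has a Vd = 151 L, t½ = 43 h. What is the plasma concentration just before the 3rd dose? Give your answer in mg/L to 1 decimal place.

f = (1/2)^(τ/t½) = (1/2)^(79/43) ≈ 0.2799.
C₀ = D/Vd = 790/151 ≈ 5.232 mg/L.
Before the 3rd dose, 2 doses have been given. Superposition: Cmin = C₀·(f + f²).
≈ 5.232 × (0.2799 + 0.0783) ≈ 5.232 × 0.3582 ≈ 1.874 mg/L.

1.9 mg/L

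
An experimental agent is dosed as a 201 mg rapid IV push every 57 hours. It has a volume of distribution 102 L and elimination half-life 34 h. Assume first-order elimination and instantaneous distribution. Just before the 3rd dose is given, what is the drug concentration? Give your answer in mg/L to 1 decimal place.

0.8 mg/L

f = (1/2)^(τ/t½) = (1/2)^(57/34) ≈ 0.3128.
C₀ = D/Vd = 201/102 ≈ 1.971 mg/L.
Before the 3rd dose, 2 doses have been given. Superposition: Cmin = C₀·(f + f²).
≈ 1.971 × (0.3128 + 0.0978) ≈ 1.971 × 0.4106 ≈ 0.809 mg/L.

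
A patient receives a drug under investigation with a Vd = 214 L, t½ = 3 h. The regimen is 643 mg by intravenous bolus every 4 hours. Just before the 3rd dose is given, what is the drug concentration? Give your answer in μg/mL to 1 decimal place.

1.7 μg/mL

f = (1/2)^(τ/t½) = (1/2)^(4/3) ≈ 0.3969.
C₀ = D/Vd = 643/214 ≈ 3.005 μg/mL.
Before the 3rd dose, 2 doses have been given. Superposition: Cmin = C₀·(f + f²).
≈ 3.005 × (0.3969 + 0.1575) ≈ 3.005 × 0.5544 ≈ 1.666 μg/mL.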